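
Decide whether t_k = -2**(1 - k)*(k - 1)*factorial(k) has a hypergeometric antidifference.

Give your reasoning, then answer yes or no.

t_(k+1)/t_k = k*(k + 1)/(2*(k - 1)).
A = k/2 + 1/2, B = 1, C = k - 1.
Need (k/2 + 1/2)·f(k+1) − (1)·f(k) = k - 1.
Degrees (1,0,1) ⇒ d ≤ 0.
Solving with deg f ≤ 0: f(k) = 2.
R(k) = B(k−1)·f(k)/C(k) = 2/(k - 1); s_k = R·t_k = -2**(2 - k)*factorial(k).
s_(k+1) − s_k = -2**(1 - k)*(k - 1)*factorial(k) = t_k.

Yes. s_k = -2**(2 - k)*factorial(k).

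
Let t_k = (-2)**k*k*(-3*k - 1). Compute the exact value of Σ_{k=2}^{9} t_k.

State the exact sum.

t_(k+1)/t_k = -2*(k + 1)*(3*k + 4)/(k*(3*k + 1)).
A = -2, B = 1, C = k**2 + k/3.
f must satisfy (-2)·f(k+1) − (1)·f(k) = k**2 + k/3.
deg f ≤ 2 (via 0,0,2).
A polynomial solution: f(k) = -k*(k - 1)/3.
R(k) = B(k−1)·f(k)/C(k) = -(k - 1)/(3*k + 1); s_k = R·t_k = (-2)**k*k*(k - 1).
Δs = (-2)**k*k*(-3*k - 1), as required.
Σ_(k=2)^(9) t_k = s_(10) − s_(2) = 92160 − (8) = 92152.

Σ = 92152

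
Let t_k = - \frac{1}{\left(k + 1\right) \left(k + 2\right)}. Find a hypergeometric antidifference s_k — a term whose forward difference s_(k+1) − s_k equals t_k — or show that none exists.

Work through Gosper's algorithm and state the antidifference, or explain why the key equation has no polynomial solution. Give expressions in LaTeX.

t_(k+1)/t_k = (k + 1)/(k + 3).
Take A(k)=k + 1, B(k)=k + 3, C(k)=1.
Need (k + 1)·f(k+1) − (k + 2)·f(k) = 1.
d = 1 from the (1,1,0) case.
Solve for f: f(k) = k (degree 1 ≤ 1).
Get s_k = R·t_k = -k/(k + 1) with R(k) = B(k−1)f(k)/C(k) = k*(k + 2).
s_(k+1) − s_k = -1/(k**2 + 3*k + 2) = t_k.

s_k = - \frac{k}{k + 1}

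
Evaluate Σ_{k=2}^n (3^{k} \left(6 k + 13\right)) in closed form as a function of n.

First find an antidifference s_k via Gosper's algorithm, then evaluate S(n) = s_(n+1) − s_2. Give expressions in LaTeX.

S(n) = 9 \cdot 3^{n} n + 15 \cdot 3^{n} - 72

Step 1: r(k) = 3*(6*k + 19)/(6*k + 13).
Factor: A=3; B=1; C=k + 13/6.
Key eq: (3)·f(k+1) = (1)·f(k) + (k + 13/6).
deg f ≤ 1 (via 0,0,1).
Solve for f: f(k) = (3*k + 2)/6 (degree 1 ≤ 1).
Get s_k = R·t_k = 3**k*(3*k + 2) with R(k) = B(k−1)f(k)/C(k) = (3*k + 2)/(6*k + 13).
Check: Δs_k = 3**k*(6*k + 13). ✓
Telescope: S(n) = s_(n+1) − s_(2) = 3**(n + 1)*(3*n + 5) − (72) = 9*3**n*n + 15*3**n - 72.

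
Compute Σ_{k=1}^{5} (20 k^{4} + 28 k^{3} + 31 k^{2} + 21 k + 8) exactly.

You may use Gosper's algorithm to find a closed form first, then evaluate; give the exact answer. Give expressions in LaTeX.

Σ = 27940

t_(k+1)/t_k = (20*k**4 + 108*k**3 + 235*k**2 + 247*k + 108)/(20*k**4 + 28*k**3 + 31*k**2 + 21*k + 8).
A = 1, B = 1, C = k**4 + 7*k**3/5 + 31*k**2/20 + 21*k/20 + 2/5.
Need (1)·f(k+1) − (1)·f(k) = k**4 + 7*k**3/5 + 31*k**2/20 + 21*k/20 + 2/5.
Bound: deg f ≤ 5.
Match coefficients ⇒ f(k) = k*(4*k**4 - 3*k**3 + 3*k**2 + 2*k + 2)/20.
Then R = B(k−1)f/C = k*(4*k**4 - 3*k**3 + 3*k**2 + 2*k + 2)/(20*k**4 + 28*k**3 + 31*k**2 + 21*k + 8), so s_k = R(k)·t_k = k*(4*k**4 - 3*k**3 + 3*k**2 + 2*k + 2).
Check: Δs_k = 20*k**4 + 28*k**3 + 31*k**2 + 21*k + 8. ✓
Telescoping: Σ = s_(6) − s_(1) = 27948 − (8) = 27940.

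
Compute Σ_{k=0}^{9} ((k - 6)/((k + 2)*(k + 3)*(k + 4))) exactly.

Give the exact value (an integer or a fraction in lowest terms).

The ratio is (k - 5)*(k + 2)/((k - 6)*(k + 5)).
Normal form (A,B,C) = (k + 2, k + 5, k - 6).
Need (k + 2)·f(k+1) − (k + 4)·f(k) = k - 6.
From deg A=1, deg B=1, deg C=1: d=2.
A polynomial solution: f(k) = -k*(k + 8)/3.
Get s_k = R·t_k = k*(-k - 8)/(3*(k + 2)*(k + 3)) with R(k) = B(k−1)f(k)/C(k) = -k*(k + 4)*(k + 8)/(3*(k - 6)).
Δs = (k - 6)/(k**3 + 9*k**2 + 26*k + 24), as required.
Σ_(k=0)^(9) t_k = s_(10) − s_(0) = -5/13 − (0) = -5/13.

Σ = -5/13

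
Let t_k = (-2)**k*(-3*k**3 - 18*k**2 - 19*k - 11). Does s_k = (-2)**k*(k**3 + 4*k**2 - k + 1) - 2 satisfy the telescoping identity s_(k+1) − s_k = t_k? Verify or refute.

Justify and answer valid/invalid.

s_(k+1) = -2*(-2)**k*(-k + (k + 1)**3 + 4*(k + 1)**2) - 2
s_(k+1) − s_k = (-2)**k*(-3*k**3 - 18*k**2 - 19*k - 11)
(s_(k+1) − s_k) − t_k = 0

valid; difference matches t_k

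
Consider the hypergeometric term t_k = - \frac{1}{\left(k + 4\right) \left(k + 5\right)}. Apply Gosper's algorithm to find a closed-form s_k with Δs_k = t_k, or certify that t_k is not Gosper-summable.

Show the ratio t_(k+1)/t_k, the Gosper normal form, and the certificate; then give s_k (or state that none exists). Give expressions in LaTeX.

s_k = - \frac{k}{4 k + 16}

Step 1: r(k) = (k + 4)/(k + 6).
Normal form (A,B,C) = (k + 4, k + 6, 1).
Key eq: (k + 4)·f(k+1) = (k + 5)·f(k) + (1).
Bound: deg f ≤ 1.
Match coefficients ⇒ f(k) = k/4.
Then R = B(k−1)f/C = k*(k + 5)/4, so s_k = R(k)·t_k = -k/(4*k + 16).
s_(k+1) − s_k = -1/(k**2 + 9*k + 20) = t_k.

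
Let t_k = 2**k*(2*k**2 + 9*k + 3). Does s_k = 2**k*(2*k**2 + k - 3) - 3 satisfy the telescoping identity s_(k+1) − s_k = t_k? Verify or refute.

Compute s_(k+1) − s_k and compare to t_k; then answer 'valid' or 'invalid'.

Valid — Δs_k = t_k.

s_(k+1) = 2**(k + 1)*(k + 2*(k + 1)**2 - 2) - 3
s_(k+1) − s_k = 2**k*(2*k**2 + 9*k + 3)
(s_(k+1) − s_k) − t_k = 0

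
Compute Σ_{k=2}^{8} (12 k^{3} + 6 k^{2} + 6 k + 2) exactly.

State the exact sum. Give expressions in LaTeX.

Ratio r(k) = (6*k**3 + 21*k**2 + 27*k + 13)/(6*k**3 + 3*k**2 + 3*k + 1).
Normal form (A,B,C) = (1, 1, k**3 + k**2/2 + k/2 + 1/6).
f must satisfy (1)·f(k+1) − (1)·f(k) = k**3 + k**2/2 + k/2 + 1/6.
d = 4 from the (0,0,3) case.
A polynomial solution: f(k) = k**2*(3*k**2 - 4*k + 3)/12.
R(k) = B(k−1)·f(k)/C(k) = k**2*(3*k**2 - 4*k + 3)/(2*(6*k**3 + 3*k**2 + 3*k + 1)); s_k = R·t_k = k**2*(3*k**2 - 4*k + 3).
s_(k+1) − s_k = 12*k**3 + 6*k**2 + 6*k + 2 = t_k.
Σ_(k=2)^(8) t_k = s_(9) − s_(2) = 17010 − (28) = 16982.

Σ = 16982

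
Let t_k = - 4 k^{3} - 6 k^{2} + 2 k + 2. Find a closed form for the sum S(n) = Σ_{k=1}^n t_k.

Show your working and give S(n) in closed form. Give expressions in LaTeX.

Compute t_(k+1)/t_k: get (2*k**3 + 9*k**2 + 11*k + 3)/(2*k**3 + 3*k**2 - k - 1).
So A=1 and B=1, with C=k**3 + 3*k**2/2 - k/2 - 1/2.
Need (1)·f(k+1) − (1)·f(k) = k**3 + 3*k**2/2 - k/2 - 1/2.
d = 4 from the (0,0,3) case.
Solve for f: f(k) = k**2*(k**2 - 3)/4 (degree 4 ≤ 4).
Certificate R = B(k−1)f/C = k**2*(k**2 - 3)/(2*(2*k + 1)*(k**2 + k - 1)) gives s_k = k**2*(3 - k**2).
Δs = -4*k**3 - 6*k**2 + 2*k + 2, as required.
s_(n+1) = -n**4 - 4*n**3 - 3*n**2 + 2*n + 2 and s_(1) = 2, so S(n) = n*(-n**3 - 4*n**2 - 3*n + 2).

S(n) = n \left(- n^{3} - 4 n^{2} - 3 n + 2\right)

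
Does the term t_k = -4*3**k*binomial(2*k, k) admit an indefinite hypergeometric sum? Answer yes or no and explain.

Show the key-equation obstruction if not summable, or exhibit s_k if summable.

Ratio r(k) = 6*(2*k + 1)/(k + 1).
So A=12*k + 6 and B=k + 1, with C=1.
Set up (12*k + 6)·f(k+1) − (k)·f(k) − (1) = 0.
Bound: deg f ≤ -1.
Bound -1 < 0, so the key equation has no polynomial solution.

No; the degree bound rules out any f.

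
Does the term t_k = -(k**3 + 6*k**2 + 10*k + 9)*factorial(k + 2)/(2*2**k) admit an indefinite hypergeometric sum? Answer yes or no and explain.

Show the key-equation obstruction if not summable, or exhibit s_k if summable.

t_(k+1)/t_k = (k**4 + 12*k**3 + 52*k**2 + 101*k + 78)/(2*(k**3 + 6*k**2 + 10*k + 9)).
So A=k/2 + 3/2 and B=1, with C=k**3 + 6*k**2 + 10*k + 9.
Need (k/2 + 3/2)·f(k+1) − (1)·f(k) = k**3 + 6*k**2 + 10*k + 9.
From deg A=1, deg B=0, deg C=3: d=2.
Match coefficients ⇒ f(k) = 2*(k**2 + 3*k - 3).
So s_k = (B(k−1)f/C)·t_k = (2*(k**2 + 3*k - 3)/(k**3 + 6*k**2 + 10*k + 9))·t_k = -(k**2 + 3*k - 3)*factorial(k + 2)/2**k.
Δs = -(k**3 + 6*k**2 + 10*k + 9)*factorial(k + 2)/(2*2**k), as required.

Yes. s_k = -(k**2 + 3*k - 3)*factorial(k + 2)/2**k.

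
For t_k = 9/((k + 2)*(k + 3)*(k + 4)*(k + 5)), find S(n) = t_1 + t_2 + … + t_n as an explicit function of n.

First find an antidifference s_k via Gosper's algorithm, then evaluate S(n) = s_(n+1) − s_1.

Step 1: r(k) = (k + 2)/(k + 6).
Take A(k)=k + 2, B(k)=k + 6, C(k)=1.
f must satisfy (k + 2)·f(k+1) − (k + 5)·f(k) = 1.
deg f ≤ 3 (via 1,1,0).
Solve for f: f(k) = k*(k**2 + 9*k + 26)/72 (degree 3 ≤ 3).
R(k) = B(k−1)·f(k)/C(k) = k*(k + 5)*(k**2 + 9*k + 26)/72; s_k = R·t_k = k*(k**2 + 9*k + 26)/(8*(k + 2)*(k + 3)*(k + 4)).
Verify: 9/(k**4 + 14*k**3 + 71*k**2 + 154*k + 120) matches t_k.
s_(n+1) = (n**3 + 12*n**2 + 47*n + 36)/(8*(n**3 + 12*n**2 + 47*n + 60)) and s_(1) = 3/40, so S(n) = n*(n**2 + 12*n + 47)/(20*(n**3 + 12*n**2 + 47*n + 60)).

S(n) = n*(n**2 + 12*n + 47)/(20*(n**3 + 12*n**2 + 47*n + 60))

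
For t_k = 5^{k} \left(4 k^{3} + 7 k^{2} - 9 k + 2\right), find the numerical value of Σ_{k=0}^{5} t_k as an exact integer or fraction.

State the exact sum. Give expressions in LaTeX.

Compute t_(k+1)/t_k: get 5*(4*k**3 + 19*k**2 + 17*k + 4)/(4*k**3 + 7*k**2 - 9*k + 2).
Normal form (A,B,C) = (5, 1, k**3 + 7*k**2/4 - 9*k/4 + 1/2).
Solve (5)·f(k+1) − (1)·f(k) = k**3 + 7*k**2/4 - 9*k/4 + 1/2.
Bound: deg f ≤ 3.
Solve for f: f(k) = (k**3 - 2*k**2 - k + 3)/4 (degree 3 ≤ 3).
Get s_k = R·t_k = 5**k*(k**3 - 2*k**2 - k + 3) with R(k) = B(k−1)f(k)/C(k) = (k**3 - 2*k**2 - k + 3)/(4*k**3 + 7*k**2 - 9*k + 2).
Δs = 5**k*(4*k**3 + 7*k**2 - 9*k + 2), as required.
Sum = s_(6) − s_(0); s_(6) = 2203125, s_(0) = 3 ⇒ 2203122.

Σ = 2203122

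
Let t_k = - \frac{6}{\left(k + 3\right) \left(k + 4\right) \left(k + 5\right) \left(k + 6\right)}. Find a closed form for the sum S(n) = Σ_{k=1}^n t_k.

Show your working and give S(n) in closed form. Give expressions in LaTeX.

Compute t_(k+1)/t_k: get (k + 3)/(k + 7).
So A=k + 3 and B=k + 7, with C=1.
Need (k + 3)·f(k+1) − (k + 6)·f(k) = 1.
Degrees (1,1,0) ⇒ d ≤ 3.
Coefficient equations give f(k) = k*(k**2 + 12*k + 47)/180.
R(k) = B(k−1)·f(k)/C(k) = k*(k + 6)*(k**2 + 12*k + 47)/180; s_k = R·t_k = k*(-k**2 - 12*k - 47)/(30*(k + 3)*(k + 4)*(k + 5)).
s_(k+1) − s_k = -6/(k**4 + 18*k**3 + 119*k**2 + 342*k + 360) = t_k.
Telescope: S(n) = s_(n+1) − s_(1) = (-n**3 - 15*n**2 - 74*n - 60)/(30*(n**3 + 15*n**2 + 74*n + 120)) − (-1/60) = n*(-n**2 - 15*n - 74)/(60*(n**3 + 15*n**2 + 74*n + 120)).

S(n) = \frac{n \left(- n^{2} - 15 n - 74\right)}{60 \left(n^{3} + 15 n^{2} + 74 n + 120\right)}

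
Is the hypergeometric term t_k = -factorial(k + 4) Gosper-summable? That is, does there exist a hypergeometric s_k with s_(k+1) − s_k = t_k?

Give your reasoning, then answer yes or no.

The ratio is k + 5.
Take A(k)=k + 5, B(k)=1, C(k)=1.
f must satisfy (k + 5)·f(k+1) − (1)·f(k) = 1.
Degrees (1,0,0) ⇒ d ≤ -1.
Bound -1 < 0, so the key equation has no polynomial solution.

No — t_k has no hypergeometric antidifference.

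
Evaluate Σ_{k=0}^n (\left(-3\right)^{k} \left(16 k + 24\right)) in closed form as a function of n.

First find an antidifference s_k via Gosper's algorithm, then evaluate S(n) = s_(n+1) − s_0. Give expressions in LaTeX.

r(k) = 3*(-2*k - 5)/(2*k + 3) after simplifying.
Take A(k)=-3, B(k)=1, C(k)=k + 3/2.
Solve (-3)·f(k+1) − (1)·f(k) = k + 3/2.
deg f ≤ 1 (via 0,0,1).
Solve for f: f(k) = -(4*k + 3)/16 (degree 1 ≤ 1).
R(k) = B(k−1)·f(k)/C(k) = -(4*k + 3)/(8*(2*k + 3)); s_k = R·t_k = (-3)**k*(-4*k - 3).
s_(k+1) − s_k = (-3)**k*(16*k + 24) = t_k.
Telescope: S(n) = s_(n+1) − s_(0) = 3*(-3)**n*(4*n + 7) − (-3) = 12*(-3)**n*n + 21*(-3)**n + 3.

S(n) = 12 \left(-3\right)^{n} n + 21 \left(-3\right)^{n} + 3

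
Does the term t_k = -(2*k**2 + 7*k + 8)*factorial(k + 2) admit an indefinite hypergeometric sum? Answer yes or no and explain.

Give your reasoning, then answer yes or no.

Yes. s_k = -(2*k + 1)*factorial(k + 2).

r(k) = (k + 3)*(7*k + 2*(k + 1)**2 + 15)/(2*k**2 + 7*k + 8) after simplifying.
Gosper form: A/B · C(k+1)/C(k) with A=k + 3, B=1, C=k**2 + 7*k/2 + 4.
Set up (k + 3)·f(k+1) − (1)·f(k) − (k**2 + 7*k/2 + 4) = 0.
d = 1 from the (1,0,2) case.
Solving with deg f ≤ 1: f(k) = (2*k + 1)/2.
Then R = B(k−1)f/C = (2*k + 1)/(2*k**2 + 7*k + 8), so s_k = R(k)·t_k = -(2*k + 1)*factorial(k + 2).
Δs = -(2*k**2 + 7*k + 8)*factorial(k + 2), as required.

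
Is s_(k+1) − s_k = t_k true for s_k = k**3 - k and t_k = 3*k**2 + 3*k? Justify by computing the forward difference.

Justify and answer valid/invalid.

s_(k+1) = -k + (k + 1)**3 - 1
s_(k+1) − s_k = 3*k*(k + 1)
(s_(k+1) − s_k) − t_k = 0

valid (s_(k+1) − s_k reduces to t_k)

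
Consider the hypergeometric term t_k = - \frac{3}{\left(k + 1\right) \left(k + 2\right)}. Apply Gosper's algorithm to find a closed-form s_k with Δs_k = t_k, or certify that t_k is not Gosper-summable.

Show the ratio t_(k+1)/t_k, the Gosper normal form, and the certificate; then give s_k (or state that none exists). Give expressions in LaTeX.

s_k = - \frac{3 k}{k + 1}

Step 1: r(k) = (k + 1)/(k + 3).
Take A(k)=k + 1, B(k)=k + 3, C(k)=1.
Need (k + 1)·f(k+1) − (k + 2)·f(k) = 1.
From deg A=1, deg B=1, deg C=0: d=1.
Solving with deg f ≤ 1: f(k) = k.
R(k) = B(k−1)·f(k)/C(k) = k*(k + 2); s_k = R·t_k = -3*k/(k + 1).
Verify: -3/(k**2 + 3*k + 2) matches t_k.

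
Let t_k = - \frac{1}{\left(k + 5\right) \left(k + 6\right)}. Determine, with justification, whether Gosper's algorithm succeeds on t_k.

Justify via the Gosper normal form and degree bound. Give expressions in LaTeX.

Yes. s_k = - \frac{k}{5 k + 25}.

Ratio r(k) = (k + 5)/(k + 7).
Factor: A=k + 5; B=k + 7; C=1.
Set up (k + 5)·f(k+1) − (k + 6)·f(k) − (1) = 0.
d = 1 from the (1,1,0) case.
A polynomial solution: f(k) = k/5.
Get s_k = R·t_k = -k/(5*k + 25) with R(k) = B(k−1)f(k)/C(k) = k*(k + 6)/5.
Verify: -1/(k**2 + 11*k + 30) matches t_k.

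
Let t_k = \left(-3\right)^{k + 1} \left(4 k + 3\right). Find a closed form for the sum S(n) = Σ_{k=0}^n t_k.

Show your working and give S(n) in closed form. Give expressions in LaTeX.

Ratio r(k) = 3*(-4*k - 7)/(4*k + 3).
A = -3, B = 1, C = k + 3/4.
f must satisfy (-3)·f(k+1) − (1)·f(k) = k + 3/4.
d = 1 from the (0,0,1) case.
A polynomial solution: f(k) = -k/4.
Get s_k = R·t_k = 3*(-3)**k*k with R(k) = B(k−1)f(k)/C(k) = -k/(4*k + 3).
Δs = (-3)**(k + 1)*(4*k + 3), as required.
Σ_(k=0)^n t_k = s_(n+1) − s_(0) = ((-3)**(n + 2)*(-n - 1)) − (0), i.e. (-3)**(n + 2)*(-n - 1).

S(n) = \left(-3\right)^{n + 2} \left(- n - 1\right)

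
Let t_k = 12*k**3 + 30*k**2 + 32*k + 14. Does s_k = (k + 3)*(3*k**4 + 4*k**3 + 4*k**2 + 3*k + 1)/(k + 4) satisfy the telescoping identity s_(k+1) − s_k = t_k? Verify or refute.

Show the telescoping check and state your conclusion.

Invalid: residual (-9*k**4 - 74*k**3 - 148*k**2 - 139*k - 55)/(k**2 + 9*k + 20) ≠ 0.

s_(k+1) = (3*k**5 + 28*k**4 + 98*k**3 + 171*k**2 + 155*k + 60)/(k + 5)
s_(k+1) − s_k = (12*k**5 + 129*k**4 + 468*k**3 + 754*k**2 + 627*k + 225)/(k**2 + 9*k + 20)
(s_(k+1) − s_k) − t_k = (-9*k**4 - 74*k**3 - 148*k**2 - 139*k - 55)/(k**2 + 9*k + 20)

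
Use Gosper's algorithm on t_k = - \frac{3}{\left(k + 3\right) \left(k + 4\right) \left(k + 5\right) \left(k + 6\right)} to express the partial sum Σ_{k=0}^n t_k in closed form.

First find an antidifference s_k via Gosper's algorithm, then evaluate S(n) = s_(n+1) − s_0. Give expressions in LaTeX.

Ratio r(k) = (k + 3)/(k + 7).
Factor: A=k + 3; B=k + 7; C=1.
Key eq: (k + 3)·f(k+1) = (k + 6)·f(k) + (1).
From deg A=1, deg B=1, deg C=0: d=3.
Solve for f: f(k) = k*(k**2 + 12*k + 47)/180 (degree 3 ≤ 3).
Then R = B(k−1)f/C = k*(k + 6)*(k**2 + 12*k + 47)/180, so s_k = R(k)·t_k = k*(-k**2 - 12*k - 47)/(60*(k + 3)*(k + 4)*(k + 5)).
Check: Δs_k = -3/(k**4 + 18*k**3 + 119*k**2 + 342*k + 360). ✓
Telescope: S(n) = s_(n+1) − s_(0) = (-n**3 - 15*n**2 - 74*n - 60)/(60*(n**3 + 15*n**2 + 74*n + 120)) − (0) = (-n**3 - 15*n**2 - 74*n - 60)/(60*(n**3 + 15*n**2 + 74*n + 120)).

S(n) = \frac{- n^{3} - 15 n^{2} - 74 n - 60}{60 \left(n^{3} + 15 n^{2} + 74 n + 120\right)}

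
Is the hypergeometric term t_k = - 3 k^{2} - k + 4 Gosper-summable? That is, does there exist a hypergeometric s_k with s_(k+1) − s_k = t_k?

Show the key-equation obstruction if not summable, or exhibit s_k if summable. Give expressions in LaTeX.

r(k) = k*(3*k + 7)/(3*k**2 + k - 4) after simplifying.
Normal form (A,B,C) = (1, 1, k**2 + k/3 - 4/3).
Need (1)·f(k+1) − (1)·f(k) = k**2 + k/3 - 4/3.
Degrees (0,0,2) ⇒ d ≤ 3.
A polynomial solution: f(k) = k*(k**2 - k - 4)/3.
Then R = B(k−1)f/C = k*(k**2 - k - 4)/((k - 1)*(3*k + 4)), so s_k = R(k)·t_k = k*(-k**2 + k + 4).
s_(k+1) − s_k = -3*k**2 - k + 4 = t_k.

Yes. s_k = k \left(- k^{2} + k + 4\right).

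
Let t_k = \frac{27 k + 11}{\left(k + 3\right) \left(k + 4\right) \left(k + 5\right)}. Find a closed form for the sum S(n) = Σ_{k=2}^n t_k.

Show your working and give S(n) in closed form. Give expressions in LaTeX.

Ratio r(k) = (k + 3)*(27*k + 38)/((k + 6)*(27*k + 11)).
Take A(k)=k + 3, B(k)=k + 6, C(k)=k + 11/27.
Need (k + 3)·f(k+1) − (k + 5)·f(k) = k + 11/27.
Degrees (1,1,1) ⇒ d ≤ 2.
Match coefficients ⇒ f(k) = k*(23*k - 1)/162.
Then R = B(k−1)f/C = k*(k + 5)*(23*k - 1)/(6*(27*k + 11)), so s_k = R(k)·t_k = k*(23*k - 1)/(6*(k + 3)*(k + 4)).
Check: Δs_k = (27*k + 11)/(k**3 + 12*k**2 + 47*k + 60). ✓
Evaluate: s_(n+1) = (23*n**2 + 45*n + 22)/(6*(n**2 + 9*n + 20)); subtract s_(2) = 1/2 ⇒ S(n) = (10*n**2 + 9*n - 19)/(3*(n**2 + 9*n + 20)).

S(n) = \frac{10 n^{2} + 9 n - 19}{3 \left(n^{2} + 9 n + 20\right)}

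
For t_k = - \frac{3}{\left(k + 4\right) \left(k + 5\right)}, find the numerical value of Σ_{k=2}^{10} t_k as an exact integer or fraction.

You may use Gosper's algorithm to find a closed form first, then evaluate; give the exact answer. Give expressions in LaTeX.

Σ = -3/10

Ratio r(k) = (k + 4)/(k + 6).
A = k + 4, B = k + 6, C = 1.
Solve (k + 4)·f(k+1) − (k + 5)·f(k) = 1.
deg f ≤ 1 (via 1,1,0).
Solving with deg f ≤ 1: f(k) = k/4.
Then R = B(k−1)f/C = k*(k + 5)/4, so s_k = R(k)·t_k = -3*k/(4*k + 16).
s_(k+1) − s_k = -3/(k**2 + 9*k + 20) = t_k.
Σ_(k=2)^(10) t_k = s_(11) − s_(2) = -11/20 − (-1/4) = -3/10.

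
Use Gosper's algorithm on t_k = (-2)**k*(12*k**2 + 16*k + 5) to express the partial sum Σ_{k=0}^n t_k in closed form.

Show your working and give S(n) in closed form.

Step 1: r(k) = 2*(-12*k**2 - 40*k - 33)/(12*k**2 + 16*k + 5).
Gosper form: A/B · C(k+1)/C(k) with A=-2, B=1, C=k**2 + 4*k/3 + 5/12.
f must satisfy (-2)·f(k+1) − (1)·f(k) = k**2 + 4*k/3 + 5/12.
d = 2 from the (0,0,2) case.
A polynomial solution: f(k) = -(2*k - 1)*(2*k + 1)/12.
Certificate R = B(k−1)f/C = -(2*k - 1)/(6*k + 5) gives s_k = (-2)**k*(1 - 4*k**2).
Δs = (-2)**k*(12*k**2 + 16*k + 5), as required.
Telescope: S(n) = s_(n+1) − s_(0) = 2*(-2)**n*(4*n**2 + 8*n + 3) − (1) = 8*(-2)**n*n**2 + 16*(-2)**n*n + 6*(-2)**n - 1.

S(n) = 8*(-2)**n*n**2 + 16*(-2)**n*n + 6*(-2)**n - 1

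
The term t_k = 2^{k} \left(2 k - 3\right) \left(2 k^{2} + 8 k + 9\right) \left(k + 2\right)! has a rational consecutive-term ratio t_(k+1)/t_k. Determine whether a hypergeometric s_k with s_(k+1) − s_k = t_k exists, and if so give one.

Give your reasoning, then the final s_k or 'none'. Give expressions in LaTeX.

s_k = 2^{k} \left(2 k^{2} - 4 k - 3\right) \left(k + 2\right)!

Ratio r(k) = 2*(4*k**4 + 34*k**3 + 92*k**2 + 59*k - 57)/(4*k**3 + 10*k**2 - 6*k - 27).
So A=2*k + 6 and B=1, with C=k**3 + 5*k**2/2 - 3*k/2 - 27/4.
f must satisfy (2*k + 6)·f(k+1) − (1)·f(k) = k**3 + 5*k**2/2 - 3*k/2 - 27/4.
Degrees (1,0,3) ⇒ d ≤ 2.
Coefficient equations give f(k) = (2*k**2 - 4*k - 3)/4.
Get s_k = R·t_k = 2**k*(2*k**2 - 4*k - 3)*factorial(k + 2) with R(k) = B(k−1)f(k)/C(k) = (2*k**2 - 4*k - 3)/((2*k - 3)*(2*k**2 + 8*k + 9)).
Δs = 2**k*(2*k - 3)*(2*k**2 + 8*k + 9)*factorial(k + 2), as required.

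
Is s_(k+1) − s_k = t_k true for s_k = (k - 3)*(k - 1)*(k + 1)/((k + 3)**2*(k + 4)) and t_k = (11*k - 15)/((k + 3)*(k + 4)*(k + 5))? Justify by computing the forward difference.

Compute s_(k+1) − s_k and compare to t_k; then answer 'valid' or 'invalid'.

Invalid: residual 2*(k**3 - 10*k**2 - 35*k + 60)/(k**5 + 19*k**4 + 143*k**3 + 533*k**2 + 984*k + 720) ≠ 0.

s_(k+1) = k*(k - 2)*(k + 2)/((k + 4)**2*(k + 5))
s_(k+1) − s_k = (13*k**3 + 42*k**2 - 43*k - 60)/(k**5 + 19*k**4 + 143*k**3 + 533*k**2 + 984*k + 720)
(s_(k+1) − s_k) − t_k = 2*(k**3 - 10*k**2 - 35*k + 60)/(k**5 + 19*k**4 + 143*k**3 + 533*k**2 + 984*k + 720)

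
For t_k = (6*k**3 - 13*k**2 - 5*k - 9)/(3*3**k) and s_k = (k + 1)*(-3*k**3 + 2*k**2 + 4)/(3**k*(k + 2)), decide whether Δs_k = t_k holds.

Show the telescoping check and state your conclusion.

s_(k+1) = (k + 2)*(-3*(k + 1)**3 + 2*(k + 1)**2 + 4)/(3*3**k*(k + 3))
s_(k+1) − s_k = (6*k**5 + 11*k**4 - 42*k**3 - 75*k**2 - 56*k - 24)/(3*3**k*(k**2 + 5*k + 6))
(s_(k+1) − s_k) − t_k = (-6*k**4 - 8*k**3 + 37*k**2 + 19*k + 30)/(3*3**k*(k**2 + 5*k + 6))

Invalid: residual (-6*k**4 - 8*k**3 + 37*k**2 + 19*k + 30)/(3*3**k*(k**2 + 5*k + 6)) ≠ 0.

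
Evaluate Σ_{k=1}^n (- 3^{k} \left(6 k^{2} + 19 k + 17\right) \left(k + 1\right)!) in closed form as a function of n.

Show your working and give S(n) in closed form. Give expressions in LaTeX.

t_(k+1)/t_k = 3*(6*k**3 + 43*k**2 + 104*k + 84)/(6*k**2 + 19*k + 17).
Factor: A=3*k + 6; B=1; C=k**2 + 19*k/6 + 17/6.
Need (3*k + 6)·f(k+1) − (1)·f(k) = k**2 + 19*k/6 + 17/6.
deg f ≤ 1 (via 1,0,2).
Coefficient equations give f(k) = (2*k + 1)/6.
Certificate R = B(k−1)f/C = (2*k + 1)/(6*k**2 + 19*k + 17) gives s_k = -3**k*(2*k + 1)*factorial(k + 1).
Verify: -3**k*(6*k**2 + 19*k + 17)*factorial(k + 1) matches t_k.
Evaluate: s_(n+1) = -3**(n + 1)*(2*n + 3)*factorial(n + 2); subtract s_(1) = -18 ⇒ S(n) = -6*3**n*n*factorial(n + 2) - 9*3**n*factorial(n + 2) + 18.

S(n) = - 6 \cdot 3^{n} n \left(n + 2\right)! - 9 \cdot 3^{n} \left(n + 2\right)! + 18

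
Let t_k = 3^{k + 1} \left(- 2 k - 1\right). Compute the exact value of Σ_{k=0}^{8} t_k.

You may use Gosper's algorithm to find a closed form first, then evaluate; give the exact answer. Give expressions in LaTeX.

Ratio r(k) = 3*(2*k + 3)/(2*k + 1).
Take A(k)=3, B(k)=1, C(k)=k + 1/2.
Solve (3)·f(k+1) − (1)·f(k) = k + 1/2.
d = 1 from the (0,0,1) case.
Coefficient equations give f(k) = (k - 1)/2.
Certificate R = B(k−1)f/C = (k - 1)/(2*k + 1) gives s_k = 3**(k + 1)*(1 - k).
Δs = 3**(k + 1)*(-2*k - 1), as required.
Telescoping: Σ = s_(9) − s_(0) = -472392 − (3) = -472395.

Σ = -472395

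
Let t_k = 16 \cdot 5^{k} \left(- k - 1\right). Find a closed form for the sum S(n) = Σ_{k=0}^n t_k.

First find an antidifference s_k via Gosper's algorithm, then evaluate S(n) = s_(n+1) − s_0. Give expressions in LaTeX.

r(k) = 5*(k + 2)/(k + 1) after simplifying.
Take A(k)=5, B(k)=1, C(k)=k + 1.
Solve (5)·f(k+1) − (1)·f(k) = k + 1.
From deg A=0, deg B=0, deg C=1: d=1.
Coefficient equations give f(k) = (4*k - 1)/16.
Certificate R = B(k−1)f/C = (4*k - 1)/(16*(k + 1)) gives s_k = 5**k*(1 - 4*k).
Verify: 16*5**k*(-k - 1) matches t_k.
s_(n+1) = 5**(n + 1)*(-4*n - 3) and s_(0) = 1, so S(n) = -20*5**n*n - 15*5**n - 1.

S(n) = - 20 \cdot 5^{n} n - 15 \cdot 5^{n} - 1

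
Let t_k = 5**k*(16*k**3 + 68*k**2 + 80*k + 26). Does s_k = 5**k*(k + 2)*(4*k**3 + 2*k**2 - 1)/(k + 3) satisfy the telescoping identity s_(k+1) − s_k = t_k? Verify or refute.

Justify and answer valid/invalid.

Invalid: residual 5**k*(-16*k**4 - 112*k**3 - 282*k**2 - 266*k - 79)/(k**2 + 7*k + 12) ≠ 0.

s_(k+1) = 5**(k + 1)*(k + 3)*(4*(k + 1)**3 + 2*(k + 1)**2 - 1)/(k + 4)
s_(k+1) − s_k = 5**k*(16*k**5 + 164*k**4 + 636*k**3 + 1120*k**2 + 876*k + 233)/(k**2 + 7*k + 12)
(s_(k+1) − s_k) − t_k = 5**k*(-16*k**4 - 112*k**3 - 282*k**2 - 266*k - 79)/(k**2 + 7*k + 12)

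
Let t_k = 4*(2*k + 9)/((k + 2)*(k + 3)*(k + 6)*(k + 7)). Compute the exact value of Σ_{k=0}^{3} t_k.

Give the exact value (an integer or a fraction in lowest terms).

Σ = 4/15

Ratio r(k) = (k + 2)*(k + 6)*(2*k + 11)/((k + 4)*(k + 8)*(2*k + 9)).
So A=k + 2 and B=k + 8, with C=k**3 + 27*k**2/2 + 121*k/2 + 90.
f must satisfy (k + 2)·f(k+1) − (k + 7)·f(k) = k**3 + 27*k**2/2 + 121*k/2 + 90.
Degrees (1,1,3) ⇒ d ≤ 5.
A polynomial solution: f(k) = k*(k + 3)*(k + 4)*(k + 5)*(k + 8)/24.
Certificate R = B(k−1)f/C = k*(k + 3)*(k + 7)*(k + 8)/(12*(2*k + 9)) gives s_k = k*(k + 8)/(3*(k**2 + 8*k + 12)).
Verify: 4*(2*k + 9)/(k**4 + 18*k**3 + 113*k**2 + 288*k + 252) matches t_k.
Σ_(k=0)^(3) t_k = s_(4) − s_(0) = 4/15 − (0) = 4/15.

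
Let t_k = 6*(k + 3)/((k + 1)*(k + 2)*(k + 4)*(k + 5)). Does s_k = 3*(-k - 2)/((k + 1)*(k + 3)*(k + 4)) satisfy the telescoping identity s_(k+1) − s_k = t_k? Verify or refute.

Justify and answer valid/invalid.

s_(k+1) = 3*(-k - 3)/((k + 2)*(k + 4)*(k + 5))
s_(k+1) − s_k = 3*(2*k**2 + 9*k + 11)/(k**5 + 15*k**4 + 85*k**3 + 225*k**2 + 274*k + 120)
(s_(k+1) − s_k) − t_k = 3*(-3*k - 7)/(k**5 + 15*k**4 + 85*k**3 + 225*k**2 + 274*k + 120)

Invalid: residual 3*(-3*k - 7)/(k**5 + 15*k**4 + 85*k**3 + 225*k**2 + 274*k + 120) ≠ 0.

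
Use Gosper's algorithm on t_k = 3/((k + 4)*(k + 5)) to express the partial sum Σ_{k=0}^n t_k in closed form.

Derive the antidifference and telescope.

Step 1: r(k) = (k + 4)/(k + 6).
Gosper form: A/B · C(k+1)/C(k) with A=k + 4, B=k + 6, C=1.
Key eq: (k + 4)·f(k+1) = (k + 5)·f(k) + (1).
Degrees (1,1,0) ⇒ d ≤ 1.
Solve for f: f(k) = k/4 (degree 1 ≤ 1).
Get s_k = R·t_k = 3*k/(4*(k + 4)) with R(k) = B(k−1)f(k)/C(k) = k*(k + 5)/4.
Verify: 3/(k**2 + 9*k + 20) matches t_k.
s_(n+1) = 3*(n + 1)/(4*(n + 5)) and s_(0) = 0, so S(n) = 3*(n + 1)/(4*(n + 5)).

S(n) = 3*(n + 1)/(4*(n + 5))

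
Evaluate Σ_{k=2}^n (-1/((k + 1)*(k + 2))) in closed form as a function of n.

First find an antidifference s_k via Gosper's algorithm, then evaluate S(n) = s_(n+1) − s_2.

Compute t_(k+1)/t_k: get (k + 1)/(k + 3).
A = k + 1, B = k + 3, C = 1.
Set up (k + 1)·f(k+1) − (k + 2)·f(k) − (1) = 0.
From deg A=1, deg B=1, deg C=0: d=1.
Solve for f: f(k) = k (degree 1 ≤ 1).
Then R = B(k−1)f/C = k*(k + 2), so s_k = R(k)·t_k = -k/(k + 1).
Δs = -1/(k**2 + 3*k + 2), as required.
Evaluate: s_(n+1) = (-n - 1)/(n + 2); subtract s_(2) = -2/3 ⇒ S(n) = (1 - n)/(3*(n + 2)).

S(n) = (1 - n)/(3*(n + 2))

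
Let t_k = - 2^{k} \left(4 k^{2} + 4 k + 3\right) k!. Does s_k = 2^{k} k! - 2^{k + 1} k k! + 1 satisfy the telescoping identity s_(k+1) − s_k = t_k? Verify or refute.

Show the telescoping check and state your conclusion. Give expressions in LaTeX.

s_(k+1) = -4*2**k*k**2*factorial(k) - 6*2**k*k*factorial(k) - 2*2**k*factorial(k) + 1
s_(k+1) − s_k = -2**k*(4*k**2 + 4*k + 3)*factorial(k)
(s_(k+1) − s_k) − t_k = 0

valid (s_(k+1) − s_k reduces to t_k)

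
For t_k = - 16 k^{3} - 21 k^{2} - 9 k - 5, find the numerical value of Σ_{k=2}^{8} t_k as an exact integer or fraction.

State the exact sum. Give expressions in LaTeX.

The ratio is (16*k**3 + 69*k**2 + 99*k + 51)/(16*k**3 + 21*k**2 + 9*k + 5).
Take A(k)=1, B(k)=1, C(k)=k**3 + 21*k**2/16 + 9*k/16 + 5/16.
Need (1)·f(k+1) − (1)·f(k) = k**3 + 21*k**2/16 + 9*k/16 + 5/16.
Bound: deg f ≤ 4.
Solve for f: f(k) = k*(4*k**3 - k**2 - 2*k + 4)/16 (degree 4 ≤ 4).
Then R = B(k−1)f/C = k*(4*k**3 - k**2 - 2*k + 4)/(16*k**3 + 21*k**2 + 9*k + 5), so s_k = R(k)·t_k = k*(-4*k**3 + k**2 + 2*k - 4).
Check: Δs_k = -16*k**3 - 21*k**2 - 9*k - 5. ✓
Σ_(k=2)^(8) t_k = s_(9) − s_(2) = -25389 − (-56) = -25333.

Σ = -25333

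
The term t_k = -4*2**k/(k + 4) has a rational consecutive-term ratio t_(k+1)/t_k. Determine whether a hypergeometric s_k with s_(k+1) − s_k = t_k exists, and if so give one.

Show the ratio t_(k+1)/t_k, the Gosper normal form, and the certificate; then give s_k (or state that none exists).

t_(k+1)/t_k = 2*(k + 4)/(k + 5).
Normal form (A,B,C) = (2*k + 8, k + 5, 1).
f must satisfy (2*k + 8)·f(k+1) − (k + 4)·f(k) = 1.
d = -1 from the (1,1,0) case.
Negative degree bound (-1): no f exists, t_k not Gosper-summable.

not Gosper-summable; s_k does not exist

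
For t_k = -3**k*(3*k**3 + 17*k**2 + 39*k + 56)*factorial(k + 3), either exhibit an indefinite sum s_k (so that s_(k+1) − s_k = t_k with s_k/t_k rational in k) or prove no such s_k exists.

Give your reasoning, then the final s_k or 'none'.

Ratio r(k) = 3*(3*k**4 + 38*k**3 + 186*k**2 + 443*k + 460)/(3*k**3 + 17*k**2 + 39*k + 56).
Factor: A=3*k + 12; B=1; C=k**3 + 17*k**2/3 + 13*k + 56/3.
Need (3*k + 12)·f(k+1) − (1)·f(k) = k**3 + 17*k**2/3 + 13*k + 56/3.
Degrees (1,0,3) ⇒ d ≤ 2.
Coefficient equations give f(k) = (k**2 + 4)/3.
Then R = B(k−1)f/C = (k**2 + 4)/(3*k**3 + 17*k**2 + 39*k + 56), so s_k = R(k)·t_k = -3**k*(k**2 + 4)*factorial(k + 3).
Verify: -3**k*(3*k**3 + 17*k**2 + 39*k + 56)*factorial(k + 3) matches t_k.

s_k = -3**k*(k**2 + 4)*factorial(k + 3)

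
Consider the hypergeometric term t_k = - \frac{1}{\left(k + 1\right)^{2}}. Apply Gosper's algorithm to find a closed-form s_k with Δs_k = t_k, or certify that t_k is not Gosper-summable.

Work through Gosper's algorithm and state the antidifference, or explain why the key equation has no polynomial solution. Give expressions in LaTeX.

none — t_k is not Gosper-summable

The ratio is (k + 1)**2/(k + 2)**2.
So A=k**2 + 2*k + 1 and B=k**2 + 4*k + 4, with C=1.
Key eq: (k**2 + 2*k + 1)·f(k+1) = (k**2 + 2*k + 1)·f(k) + (1).
d = 0 from the (2,2,0) case.
Put f(k) = c0: A·f(k+1) − B(k−1)·f(k) − C = -1; need -1 = 0 — inconsistent ⇒ no f, not summable.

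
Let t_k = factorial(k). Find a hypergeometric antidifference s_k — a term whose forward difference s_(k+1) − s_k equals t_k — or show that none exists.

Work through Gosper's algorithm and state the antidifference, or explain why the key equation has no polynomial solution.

Ratio r(k) = k + 1.
A = k + 1, B = 1, C = 1.
Set up (k + 1)·f(k+1) − (1)·f(k) − (1) = 0.
Degrees (1,0,0) ⇒ d ≤ -1.
d = -1 < 0 ⇒ no nonzero polynomial f; not summable.

not Gosper-summable; s_k does not exist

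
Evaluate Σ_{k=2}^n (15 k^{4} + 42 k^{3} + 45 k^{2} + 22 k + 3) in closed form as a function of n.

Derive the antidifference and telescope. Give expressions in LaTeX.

Compute t_(k+1)/t_k: get (15*k**4 + 102*k**3 + 261*k**2 + 298*k + 127)/(15*k**4 + 42*k**3 + 45*k**2 + 22*k + 3).
A = 1, B = 1, C = k**4 + 14*k**3/5 + 3*k**2 + 22*k/15 + 1/5.
Solve (1)·f(k+1) − (1)·f(k) = k**4 + 14*k**3/5 + 3*k**2 + 22*k/15 + 1/5.
d = 5 from the (0,0,4) case.
A polynomial solution: f(k) = k*(3*k**4 + 3*k**3 - k**2 - k - 1)/15.
So s_k = (B(k−1)f/C)·t_k = (k*(3*k**4 + 3*k**3 - k**2 - k - 1)/(15*k**4 + 42*k**3 + 45*k**2 + 22*k + 3))·t_k = k*(3*k**4 + 3*k**3 - k**2 - k - 1).
Verify: 15*k**4 + 42*k**3 + 45*k**2 + 22*k + 3 matches t_k.
Σ_(k=2)^n t_k = s_(n+1) − s_(2) = (3*n**5 + 18*n**4 + 41*n**3 + 44*n**2 + 21*n + 3) − (130), i.e. 3*n**5 + 18*n**4 + 41*n**3 + 44*n**2 + 21*n - 127.

S(n) = 3 n^{5} + 18 n^{4} + 41 n^{3} + 44 n^{2} + 21 n - 127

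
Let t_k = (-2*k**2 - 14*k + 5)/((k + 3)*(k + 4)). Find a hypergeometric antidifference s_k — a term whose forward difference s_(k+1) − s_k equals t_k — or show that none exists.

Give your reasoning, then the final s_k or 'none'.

Step 1: r(k) = (k + 3)*(14*k + 2*(k + 1)**2 + 9)/((k + 5)*(2*k**2 + 14*k - 5)).
Normal form (A,B,C) = (k + 3, k + 5, k**2 + 7*k - 5/2).
Need (k + 3)·f(k+1) − (k + 4)·f(k) = k**2 + 7*k - 5/2.
From deg A=1, deg B=1, deg C=2: d=2.
Coefficient equations give f(k) = k*(6*k - 11)/6.
Get s_k = R·t_k = k*(11 - 6*k)/(3*(k + 3)) with R(k) = B(k−1)f(k)/C(k) = k*(k + 4)*(6*k - 11)/(3*(2*k**2 + 14*k - 5)).
Check: Δs_k = (-2*k**2 - 14*k + 5)/(k**2 + 7*k + 12). ✓

s_k = k*(11 - 6*k)/(3*(k + 3))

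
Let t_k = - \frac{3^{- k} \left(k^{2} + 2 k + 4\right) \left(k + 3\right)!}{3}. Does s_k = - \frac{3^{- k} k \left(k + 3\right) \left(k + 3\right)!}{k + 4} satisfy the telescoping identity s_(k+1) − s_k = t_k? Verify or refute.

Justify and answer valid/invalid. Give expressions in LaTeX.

s_(k+1) = -(k + 1)*(k + 4)*factorial(k + 4)/(3*3**k*(k + 5))
s_(k+1) − s_k = -(k**4 + 10*k**3 + 36*k**2 + 67*k + 64)*factorial(k + 3)/(3*3**k*(k + 4)*(k + 5))
(s_(k+1) − s_k) − t_k = (k**3 + 6*k**2 + 9*k + 16)*factorial(k + 3)/(3*3**k*(k + 4)*(k + 5))

Invalid: residual \frac{3^{- k} \left(k^{3} + 6 k^{2} + 9 k + 16\right) \left(k + 3\right)!}{3 \left(k + 4\right) \left(k + 5\right)} ≠ 0.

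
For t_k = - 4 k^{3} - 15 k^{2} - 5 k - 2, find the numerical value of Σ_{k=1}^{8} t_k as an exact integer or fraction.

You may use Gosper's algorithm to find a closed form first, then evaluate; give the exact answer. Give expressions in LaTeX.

Σ = -8440

Ratio r(k) = (4*k**3 + 27*k**2 + 47*k + 26)/(4*k**3 + 15*k**2 + 5*k + 2).
Gosper form: A/B · C(k+1)/C(k) with A=1, B=1, C=k**3 + 15*k**2/4 + 5*k/4 + 1/2.
Need (1)·f(k+1) − (1)·f(k) = k**3 + 15*k**2/4 + 5*k/4 + 1/2.
Bound: deg f ≤ 4.
Solve for f: f(k) = k*(k**3 + 3*k**2 - 4*k + 2)/4 (degree 4 ≤ 4).
R(k) = B(k−1)·f(k)/C(k) = k*(k**3 + 3*k**2 - 4*k + 2)/(4*k**3 + 15*k**2 + 5*k + 2); s_k = R·t_k = k*(-k**3 - 3*k**2 + 4*k - 2).
Verify: -4*k**3 - 15*k**2 - 5*k - 2 matches t_k.
Evaluate s at k=9 and k=1: -8442 and -2; difference -8440.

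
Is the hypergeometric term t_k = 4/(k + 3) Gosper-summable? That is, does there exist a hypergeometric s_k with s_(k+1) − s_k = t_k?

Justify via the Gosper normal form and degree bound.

No. Not Gosper-summable.

Step 1: r(k) = (k + 3)/(k + 4).
A = k + 3, B = k + 4, C = 1.
Set up (k + 3)·f(k+1) − (k + 3)·f(k) − (1) = 0.
Degrees (1,1,0) ⇒ d ≤ 0.
Generic f = c0 gives residual -1; -1 = 0 cannot hold, so t_k is not Gosper-summable.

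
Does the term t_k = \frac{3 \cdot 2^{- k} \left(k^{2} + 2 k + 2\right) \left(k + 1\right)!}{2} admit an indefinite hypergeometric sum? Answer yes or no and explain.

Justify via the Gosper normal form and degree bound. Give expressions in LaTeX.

Yes. s_k = 3 \cdot 2^{- k} \left(k + 1\right) \left(k + 1\right)!.

The ratio is (k + 2)*(2*k + (k + 1)**2 + 4)/(2*(k**2 + 2*k + 2)).
So A=k/2 + 1 and B=1, with C=k**2 + 2*k + 2.
Set up (k/2 + 1)·f(k+1) − (1)·f(k) − (k**2 + 2*k + 2) = 0.
From deg A=1, deg B=0, deg C=2: d=1.
Solving with deg f ≤ 1: f(k) = 2*(k + 1).
Get s_k = R·t_k = 3*(k + 1)*factorial(k + 1)/2**k with R(k) = B(k−1)f(k)/C(k) = 2*(k + 1)/(k**2 + 2*k + 2).
s_(k+1) − s_k = 3*(k**2 + 2*k + 2)*factorial(k + 1)/(2*2**k) = t_k.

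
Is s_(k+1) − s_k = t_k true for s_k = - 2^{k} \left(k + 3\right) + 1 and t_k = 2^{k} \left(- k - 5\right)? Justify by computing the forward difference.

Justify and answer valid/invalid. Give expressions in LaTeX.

Valid: the claim telescopes to t_k.

s_(k+1) = -2*2**k*(k + 4) + 1
s_(k+1) − s_k = 2**k*(-k - 5)
(s_(k+1) − s_k) − t_k = 0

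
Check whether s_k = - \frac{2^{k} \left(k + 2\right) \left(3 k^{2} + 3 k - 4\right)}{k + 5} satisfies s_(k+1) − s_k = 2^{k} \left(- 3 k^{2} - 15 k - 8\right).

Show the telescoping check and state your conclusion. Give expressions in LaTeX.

s_(k+1) = -2**(k + 1)*(k + 3)*(3*k + 3*(k + 1)**2 - 1)/(k + 6)
s_(k+1) − s_k = 2**k*(-3*k**4 - 39*k**3 - 182*k**2 - 298*k - 108)/(k**2 + 11*k + 30)
(s_(k+1) − s_k) − t_k = 2**k*(9*k**3 + 81*k**2 + 240*k + 132)/(k**2 + 11*k + 30)

Invalid: residual \frac{2^{k} \left(9 k^{3} + 81 k^{2} + 240 k + 132\right)}{k^{2} + 11 k + 30} ≠ 0.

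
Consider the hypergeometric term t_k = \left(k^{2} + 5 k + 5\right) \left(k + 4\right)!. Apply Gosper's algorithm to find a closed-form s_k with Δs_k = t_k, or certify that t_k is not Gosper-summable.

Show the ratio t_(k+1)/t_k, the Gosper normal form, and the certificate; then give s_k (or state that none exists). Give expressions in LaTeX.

The ratio is (k + 5)*(5*k + (k + 1)**2 + 10)/(k**2 + 5*k + 5).
A = k + 5, B = 1, C = k**2 + 5*k + 5.
Set up (k + 5)·f(k+1) − (1)·f(k) − (k**2 + 5*k + 5) = 0.
d = 1 from the (1,0,2) case.
A polynomial solution: f(k) = k.
Certificate R = B(k−1)f/C = k/(k**2 + 5*k + 5) gives s_k = k*factorial(k + 4).
Check: Δs_k = (k**2 + 5*k + 5)*factorial(k + 4). ✓

s_k = k \left(k + 4\right)!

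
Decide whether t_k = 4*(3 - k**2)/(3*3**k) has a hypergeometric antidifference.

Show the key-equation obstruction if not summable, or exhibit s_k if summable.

Yes. s_k = 2*(k**2 + k - 2)/3**k.

Step 1: r(k) = ((k + 1)**2 - 3)/(3*(k**2 - 3)).
So A=1/3 and B=1, with C=k**2 - 3.
Need (1/3)·f(k+1) − (1)·f(k) = k**2 - 3.
Degrees (0,0,2) ⇒ d ≤ 2.
Solving with deg f ≤ 2: f(k) = -3*(k - 1)*(k + 2)/2.
Get s_k = R·t_k = 2*(k**2 + k - 2)/3**k with R(k) = B(k−1)f(k)/C(k) = -3*(k - 1)*(k + 2)/(2*(k**2 - 3)).
s_(k+1) − s_k = 4*(3 - k**2)/(3*3**k) = t_k.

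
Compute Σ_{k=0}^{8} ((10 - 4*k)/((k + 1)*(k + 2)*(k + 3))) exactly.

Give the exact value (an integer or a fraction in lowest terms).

Σ = 9/5

r(k) = (k + 1)*(2*k - 3)/((k + 4)*(2*k - 5)) after simplifying.
A = k + 1, B = k + 4, C = k - 5/2.
Key eq: (k + 1)·f(k+1) = (k + 3)·f(k) + (k - 5/2).
Degrees (1,1,1) ⇒ d ≤ 2.
A polynomial solution: f(k) = -k*(3*k + 17)/8.
So s_k = (B(k−1)f/C)·t_k = (-k*(k + 3)*(3*k + 17)/(4*(2*k - 5)))·t_k = k*(3*k + 17)/(2*(k + 1)*(k + 2)).
Check: Δs_k = 2*(5 - 2*k)/(k**3 + 6*k**2 + 11*k + 6). ✓
Σ_(k=0)^(8) t_k = s_(9) − s_(0) = 9/5 − (0) = 9/5.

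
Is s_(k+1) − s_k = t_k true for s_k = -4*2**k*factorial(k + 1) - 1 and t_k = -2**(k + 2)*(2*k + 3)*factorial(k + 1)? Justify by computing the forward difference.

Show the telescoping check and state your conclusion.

Valid — Δs_k = t_k.

s_(k+1) = -4*2**(k + 1)*factorial(k + 2) - 1
s_(k+1) − s_k = -2**(k + 2)*(2*k + 3)*factorial(k + 1)
(s_(k+1) − s_k) − t_k = 0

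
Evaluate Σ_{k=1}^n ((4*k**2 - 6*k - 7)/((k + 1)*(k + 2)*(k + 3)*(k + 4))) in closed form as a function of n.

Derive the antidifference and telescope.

S(n) = n*(7*n**2 - 33*n - 82)/(24*(n**3 + 9*n**2 + 26*n + 24))

Step 1: r(k) = (k + 1)*(6*k - 4*(k + 1)**2 + 13)/((k + 5)*(-4*k**2 + 6*k + 7)).
Normal form (A,B,C) = (k + 1, k + 5, k**2 - 3*k/2 - 7/4).
f must satisfy (k + 1)·f(k+1) − (k + 4)·f(k) = k**2 - 3*k/2 - 7/4.
deg f ≤ 3 (via 1,1,2).
A polynomial solution: f(k) = -k*(4*k + 3)/4.
Get s_k = R·t_k = k*(-4*k - 3)/((k + 1)*(k + 2)*(k + 3)) with R(k) = B(k−1)f(k)/C(k) = -k*(k + 4)*(4*k + 3)/(4*k**2 - 6*k - 7).
Δs = (4*k**2 - 6*k - 7)/(k**4 + 10*k**3 + 35*k**2 + 50*k + 24), as required.
Evaluate: s_(n+1) = (-4*n**2 - 11*n - 7)/(n**3 + 9*n**2 + 26*n + 24); subtract s_(1) = -7/24 ⇒ S(n) = n*(7*n**2 - 33*n - 82)/(24*(n**3 + 9*n**2 + 26*n + 24)).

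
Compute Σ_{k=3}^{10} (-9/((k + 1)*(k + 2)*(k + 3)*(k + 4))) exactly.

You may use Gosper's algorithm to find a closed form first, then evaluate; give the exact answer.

Step 1: r(k) = (k + 1)/(k + 5).
Take A(k)=k + 1, B(k)=k + 5, C(k)=1.
Need (k + 1)·f(k+1) − (k + 4)·f(k) = 1.
From deg A=1, deg B=1, deg C=0: d=3.
A polynomial solution: f(k) = k*(k**2 + 6*k + 11)/18.
R(k) = B(k−1)·f(k)/C(k) = k*(k + 4)*(k**2 + 6*k + 11)/18; s_k = R·t_k = k*(-k**2 - 6*k - 11)/(2*(k + 1)*(k + 2)*(k + 3)).
Check: Δs_k = -9/(k**4 + 10*k**3 + 35*k**2 + 50*k + 24). ✓
Evaluate s at k=11 and k=3: -363/728 and -19/40; difference -43/1820.

Σ = -43/1820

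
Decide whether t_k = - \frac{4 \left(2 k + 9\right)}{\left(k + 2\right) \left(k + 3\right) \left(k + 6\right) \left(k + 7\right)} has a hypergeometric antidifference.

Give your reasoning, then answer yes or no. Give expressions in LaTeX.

r(k) = (k + 2)*(k + 6)*(2*k + 11)/((k + 4)*(k + 8)*(2*k + 9)) after simplifying.
A = k + 2, B = k + 8, C = k**3 + 27*k**2/2 + 121*k/2 + 90.
f must satisfy (k + 2)·f(k+1) − (k + 7)·f(k) = k**3 + 27*k**2/2 + 121*k/2 + 90.
Bound: deg f ≤ 5.
Match coefficients ⇒ f(k) = k*(k + 3)*(k + 4)*(k + 5)*(k + 8)/24.
So s_k = (B(k−1)f/C)·t_k = (k*(k + 3)*(k + 7)*(k + 8)/(12*(2*k + 9)))·t_k = k*(-k - 8)/(3*(k**2 + 8*k + 12)).
Check: Δs_k = 4*(-2*k - 9)/(k**4 + 18*k**3 + 113*k**2 + 288*k + 252). ✓

Yes. s_k = \frac{k \left(- k - 8\right)}{3 \left(k^{2} + 8 k + 12\right)}.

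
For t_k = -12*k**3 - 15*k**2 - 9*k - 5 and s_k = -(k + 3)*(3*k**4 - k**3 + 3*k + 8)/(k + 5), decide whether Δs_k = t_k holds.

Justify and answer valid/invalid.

s_(k+1) = -(k + 4)*(3*k + 3*(k + 1)**4 - (k + 1)**3 + 11)/(k + 6)
s_(k+1) − s_k = (-12*k**5 - 129*k**4 - 382*k**3 - 386*k**2 - 231*k - 116)/(k**2 + 11*k + 30)
(s_(k+1) − s_k) − t_k = 2*(9*k**4 + 76*k**3 + 84*k**2 + 47*k + 17)/(k**2 + 11*k + 30)

Invalid: residual 2*(9*k**4 + 76*k**3 + 84*k**2 + 47*k + 17)/(k**2 + 11*k + 30) ≠ 0.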